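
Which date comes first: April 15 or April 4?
April 4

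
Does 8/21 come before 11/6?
Yes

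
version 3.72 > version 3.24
True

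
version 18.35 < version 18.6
False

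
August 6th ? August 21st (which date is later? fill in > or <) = <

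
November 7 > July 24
True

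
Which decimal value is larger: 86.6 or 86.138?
86.6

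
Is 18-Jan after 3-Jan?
Yes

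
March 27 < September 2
True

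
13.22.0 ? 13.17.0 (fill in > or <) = >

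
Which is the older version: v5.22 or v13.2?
v5.22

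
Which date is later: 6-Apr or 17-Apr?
17-Apr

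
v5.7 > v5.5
True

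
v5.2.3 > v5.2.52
False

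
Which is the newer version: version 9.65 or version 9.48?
version 9.65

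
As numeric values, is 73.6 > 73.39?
True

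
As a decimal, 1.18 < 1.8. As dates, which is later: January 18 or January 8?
January 18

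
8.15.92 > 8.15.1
True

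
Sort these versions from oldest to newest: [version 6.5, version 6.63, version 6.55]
[version 6.5, version 6.55, version 6.63]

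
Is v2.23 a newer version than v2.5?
Yes. Version numbers are compared segment by segment as integers, not as decimals: minor version 23 > 5, so v2.23 > v2.5 (even though the decimal 2.23 < 2.5).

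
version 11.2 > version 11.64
False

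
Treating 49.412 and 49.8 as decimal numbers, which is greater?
49.8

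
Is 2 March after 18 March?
No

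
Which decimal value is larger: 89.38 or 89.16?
89.38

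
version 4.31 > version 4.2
True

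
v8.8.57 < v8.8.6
False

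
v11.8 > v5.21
True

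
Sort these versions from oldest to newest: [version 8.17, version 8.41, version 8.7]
[version 8.7, version 8.17, version 8.41]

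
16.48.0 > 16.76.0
False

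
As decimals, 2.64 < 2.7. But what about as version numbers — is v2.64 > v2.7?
True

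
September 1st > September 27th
False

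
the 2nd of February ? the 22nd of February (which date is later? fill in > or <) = <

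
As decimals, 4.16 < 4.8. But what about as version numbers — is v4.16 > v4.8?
True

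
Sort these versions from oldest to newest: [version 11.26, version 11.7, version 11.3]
[version 11.3, version 11.7, version 11.26]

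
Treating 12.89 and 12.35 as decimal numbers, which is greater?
12.89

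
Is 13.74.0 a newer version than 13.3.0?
Yes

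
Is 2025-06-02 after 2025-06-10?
No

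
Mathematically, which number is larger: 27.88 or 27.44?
27.88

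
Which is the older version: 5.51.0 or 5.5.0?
5.5.0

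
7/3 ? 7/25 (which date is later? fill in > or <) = <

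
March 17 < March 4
False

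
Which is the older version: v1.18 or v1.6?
v1.6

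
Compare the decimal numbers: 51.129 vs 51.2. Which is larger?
51.2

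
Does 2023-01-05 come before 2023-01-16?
Yes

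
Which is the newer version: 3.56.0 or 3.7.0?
3.56.0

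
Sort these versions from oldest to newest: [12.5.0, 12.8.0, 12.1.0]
[12.1.0, 12.5.0, 12.8.0]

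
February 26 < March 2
True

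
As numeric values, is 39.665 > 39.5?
True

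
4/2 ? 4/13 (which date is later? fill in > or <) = <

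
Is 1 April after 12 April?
No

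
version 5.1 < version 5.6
True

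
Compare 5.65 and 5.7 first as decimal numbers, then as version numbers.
As decimals: 5.65 < 5.7. As versions: v5.65 > v5.7 (minor version 65 > 7).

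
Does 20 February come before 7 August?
Yes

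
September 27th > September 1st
True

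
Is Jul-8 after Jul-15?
No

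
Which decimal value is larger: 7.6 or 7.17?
7.6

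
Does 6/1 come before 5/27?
No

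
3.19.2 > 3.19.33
False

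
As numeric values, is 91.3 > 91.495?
False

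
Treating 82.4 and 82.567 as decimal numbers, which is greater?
82.567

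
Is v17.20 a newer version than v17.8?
Yes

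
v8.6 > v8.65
False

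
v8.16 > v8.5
True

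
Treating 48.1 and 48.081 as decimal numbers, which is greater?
48.1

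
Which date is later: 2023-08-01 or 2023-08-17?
2023-08-17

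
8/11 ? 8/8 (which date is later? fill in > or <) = >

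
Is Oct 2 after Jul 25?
Yes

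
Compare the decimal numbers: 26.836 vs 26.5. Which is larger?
26.836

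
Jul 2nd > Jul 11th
False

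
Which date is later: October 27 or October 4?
October 27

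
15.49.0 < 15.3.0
False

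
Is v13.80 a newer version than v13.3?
Yes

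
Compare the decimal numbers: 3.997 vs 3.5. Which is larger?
3.997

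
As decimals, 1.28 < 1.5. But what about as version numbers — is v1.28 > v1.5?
True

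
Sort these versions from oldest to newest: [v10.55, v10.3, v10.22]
[v10.3, v10.22, v10.55]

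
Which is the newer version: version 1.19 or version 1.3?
version 1.19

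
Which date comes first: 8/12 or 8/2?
8/2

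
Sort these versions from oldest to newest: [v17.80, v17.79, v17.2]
[v17.2, v17.79, v17.80]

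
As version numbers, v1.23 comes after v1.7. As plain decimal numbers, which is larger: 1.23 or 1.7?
1.7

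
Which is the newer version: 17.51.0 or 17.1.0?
17.51.0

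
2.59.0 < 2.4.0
False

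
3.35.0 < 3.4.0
False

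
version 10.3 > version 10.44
False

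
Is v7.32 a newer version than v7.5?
Yes. Version numbers are compared segment by segment as integers, not as decimals: minor version 32 > 5, so v7.32 > v7.5 (even though the decimal 7.32 < 7.5).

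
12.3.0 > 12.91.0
False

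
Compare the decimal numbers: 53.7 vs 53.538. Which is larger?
53.7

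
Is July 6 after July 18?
No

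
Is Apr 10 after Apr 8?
Yes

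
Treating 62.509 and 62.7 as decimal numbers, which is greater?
62.7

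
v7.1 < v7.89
True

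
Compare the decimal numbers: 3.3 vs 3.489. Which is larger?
3.489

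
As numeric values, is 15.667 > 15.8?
False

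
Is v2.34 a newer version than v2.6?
Yes. Version numbers are compared segment by segment as integers, not as decimals: minor version 34 > 6, so v2.34 > v2.6 (even though the decimal 2.34 < 2.6).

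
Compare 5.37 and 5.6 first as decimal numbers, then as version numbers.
As decimals: 5.37 < 5.6. As versions: v5.37 > v5.6 (minor version 37 > 6).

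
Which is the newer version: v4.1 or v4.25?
v4.25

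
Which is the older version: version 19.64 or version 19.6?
version 19.6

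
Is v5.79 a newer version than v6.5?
No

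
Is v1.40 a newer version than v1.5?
Yes. Version numbers are compared segment by segment as integers, not as decimals: minor version 40 > 5, so v1.40 > v1.5 (even though the decimal 1.40 < 1.5).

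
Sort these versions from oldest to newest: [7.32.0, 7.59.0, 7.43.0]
[7.32.0, 7.43.0, 7.59.0]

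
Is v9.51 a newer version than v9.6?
Yes. Version numbers are compared segment by segment as integers, not as decimals: minor version 51 > 6, so v9.51 > v9.6 (even though the decimal 9.51 < 9.6).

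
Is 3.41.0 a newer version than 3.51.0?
No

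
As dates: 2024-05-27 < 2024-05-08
False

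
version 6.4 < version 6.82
True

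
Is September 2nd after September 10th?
No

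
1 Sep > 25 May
True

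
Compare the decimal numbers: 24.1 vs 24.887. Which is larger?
24.887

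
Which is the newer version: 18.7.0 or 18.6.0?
18.7.0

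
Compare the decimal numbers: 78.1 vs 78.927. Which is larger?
78.927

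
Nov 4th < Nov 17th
True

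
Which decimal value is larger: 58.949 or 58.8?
58.949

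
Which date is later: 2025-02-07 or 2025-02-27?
2025-02-27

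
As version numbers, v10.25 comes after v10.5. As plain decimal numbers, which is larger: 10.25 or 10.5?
10.5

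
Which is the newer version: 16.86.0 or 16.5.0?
16.86.0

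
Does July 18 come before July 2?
No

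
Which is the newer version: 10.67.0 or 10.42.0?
10.67.0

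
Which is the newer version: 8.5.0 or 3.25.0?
8.5.0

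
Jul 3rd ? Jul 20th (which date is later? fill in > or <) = <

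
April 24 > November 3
False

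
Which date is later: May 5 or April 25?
May 5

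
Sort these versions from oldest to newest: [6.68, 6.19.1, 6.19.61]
[6.19.1, 6.19.61, 6.68]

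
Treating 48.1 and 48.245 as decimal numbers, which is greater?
48.245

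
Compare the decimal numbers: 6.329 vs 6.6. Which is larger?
6.6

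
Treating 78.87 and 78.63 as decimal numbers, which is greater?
78.87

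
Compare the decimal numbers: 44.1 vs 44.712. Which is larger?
44.712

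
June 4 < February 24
False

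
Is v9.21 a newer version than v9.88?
No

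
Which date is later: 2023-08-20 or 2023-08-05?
2023-08-20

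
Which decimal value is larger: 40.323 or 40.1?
40.323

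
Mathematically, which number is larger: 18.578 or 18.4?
18.578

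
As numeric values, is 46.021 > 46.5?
False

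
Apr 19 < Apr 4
False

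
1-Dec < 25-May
False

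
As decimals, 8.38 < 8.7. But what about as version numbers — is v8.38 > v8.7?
True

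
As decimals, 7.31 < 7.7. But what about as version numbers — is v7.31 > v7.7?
True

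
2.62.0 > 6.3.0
False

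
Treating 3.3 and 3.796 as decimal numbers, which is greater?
3.796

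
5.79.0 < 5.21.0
False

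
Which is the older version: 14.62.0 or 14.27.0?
14.27.0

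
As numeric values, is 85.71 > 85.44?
True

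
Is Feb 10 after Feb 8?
Yes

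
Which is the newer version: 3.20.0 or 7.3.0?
7.3.0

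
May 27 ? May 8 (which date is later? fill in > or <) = >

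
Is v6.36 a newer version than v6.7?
Yes. Version numbers are compared segment by segment as integers, not as decimals: minor version 36 > 7, so v6.36 > v6.7 (even though the decimal 6.36 < 6.7).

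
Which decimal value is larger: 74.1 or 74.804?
74.804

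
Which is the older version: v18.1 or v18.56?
v18.1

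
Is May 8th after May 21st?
No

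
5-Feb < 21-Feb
True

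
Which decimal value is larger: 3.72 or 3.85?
3.85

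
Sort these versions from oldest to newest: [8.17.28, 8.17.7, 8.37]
[8.17.7, 8.17.28, 8.37]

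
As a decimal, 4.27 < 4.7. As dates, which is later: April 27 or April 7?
April 27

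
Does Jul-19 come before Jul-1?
No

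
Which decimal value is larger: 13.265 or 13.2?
13.265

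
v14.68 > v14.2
True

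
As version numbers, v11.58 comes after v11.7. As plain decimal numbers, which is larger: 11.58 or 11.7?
11.7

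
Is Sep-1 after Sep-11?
No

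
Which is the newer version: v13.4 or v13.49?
v13.49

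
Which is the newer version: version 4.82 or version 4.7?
version 4.82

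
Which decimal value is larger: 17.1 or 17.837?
17.837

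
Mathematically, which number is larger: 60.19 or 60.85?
60.85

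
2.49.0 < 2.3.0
False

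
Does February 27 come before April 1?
Yes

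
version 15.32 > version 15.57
False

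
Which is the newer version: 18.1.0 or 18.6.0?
18.6.0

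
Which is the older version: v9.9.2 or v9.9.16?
v9.9.2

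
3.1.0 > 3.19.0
False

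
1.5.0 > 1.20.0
False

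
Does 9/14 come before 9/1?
No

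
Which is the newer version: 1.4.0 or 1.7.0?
1.7.0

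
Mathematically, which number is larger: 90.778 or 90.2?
90.778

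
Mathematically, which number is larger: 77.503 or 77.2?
77.503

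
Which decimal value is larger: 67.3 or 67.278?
67.3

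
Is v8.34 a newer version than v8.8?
Yes. Version numbers are compared segment by segment as integers, not as decimals: minor version 34 > 8, so v8.34 > v8.8 (even though the decimal 8.34 < 8.8).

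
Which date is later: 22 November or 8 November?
22 November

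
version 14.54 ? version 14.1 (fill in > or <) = >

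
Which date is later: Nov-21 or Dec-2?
Dec-2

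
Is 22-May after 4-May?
Yes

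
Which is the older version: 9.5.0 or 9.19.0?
9.5.0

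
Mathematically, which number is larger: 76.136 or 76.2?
76.2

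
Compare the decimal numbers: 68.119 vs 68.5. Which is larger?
68.5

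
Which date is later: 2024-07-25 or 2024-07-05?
2024-07-25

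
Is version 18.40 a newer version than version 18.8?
Yes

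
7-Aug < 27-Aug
True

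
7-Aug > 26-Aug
False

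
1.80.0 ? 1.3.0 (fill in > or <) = >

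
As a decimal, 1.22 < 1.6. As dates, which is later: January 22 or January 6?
January 22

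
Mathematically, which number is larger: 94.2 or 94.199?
94.2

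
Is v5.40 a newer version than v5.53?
No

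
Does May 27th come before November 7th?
Yes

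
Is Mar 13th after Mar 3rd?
Yes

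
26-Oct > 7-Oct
True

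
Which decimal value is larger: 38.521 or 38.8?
38.8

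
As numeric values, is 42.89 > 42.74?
True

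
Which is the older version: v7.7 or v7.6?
v7.6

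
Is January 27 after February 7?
No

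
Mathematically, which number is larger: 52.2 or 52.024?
52.2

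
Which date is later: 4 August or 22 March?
4 August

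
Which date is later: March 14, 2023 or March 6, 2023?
March 14, 2023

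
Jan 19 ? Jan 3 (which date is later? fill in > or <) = >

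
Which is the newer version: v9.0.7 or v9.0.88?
v9.0.88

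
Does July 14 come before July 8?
No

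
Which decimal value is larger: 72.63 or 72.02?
72.63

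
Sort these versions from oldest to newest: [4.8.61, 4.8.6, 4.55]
[4.8.6, 4.8.61, 4.55]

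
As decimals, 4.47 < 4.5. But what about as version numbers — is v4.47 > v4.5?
True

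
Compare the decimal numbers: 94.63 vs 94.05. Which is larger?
94.63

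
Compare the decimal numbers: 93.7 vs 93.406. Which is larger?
93.7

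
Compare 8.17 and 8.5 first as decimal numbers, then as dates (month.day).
As decimals: 8.17 < 8.5. As dates: 8/17 is later than 8/5 (day 17 > day 5).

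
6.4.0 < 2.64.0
False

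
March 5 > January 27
True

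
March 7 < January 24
False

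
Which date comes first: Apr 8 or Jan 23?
Jan 23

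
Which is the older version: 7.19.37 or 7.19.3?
7.19.3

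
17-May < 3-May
False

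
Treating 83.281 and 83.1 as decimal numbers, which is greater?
83.281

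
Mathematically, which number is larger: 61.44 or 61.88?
61.88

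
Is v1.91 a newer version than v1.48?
Yes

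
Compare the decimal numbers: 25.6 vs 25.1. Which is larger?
25.6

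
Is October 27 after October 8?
Yes. Day 27 comes after day 8 in October — this is a date comparison, not a decimal one (the decimal 10.27 would be smaller than 10.8).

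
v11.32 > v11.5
True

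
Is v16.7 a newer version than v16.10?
No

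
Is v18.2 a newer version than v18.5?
No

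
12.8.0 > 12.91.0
False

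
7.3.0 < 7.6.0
True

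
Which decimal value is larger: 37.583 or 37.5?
37.583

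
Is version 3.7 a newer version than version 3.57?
No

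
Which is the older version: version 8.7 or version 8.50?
version 8.7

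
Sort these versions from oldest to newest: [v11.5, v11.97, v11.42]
[v11.5, v11.42, v11.97]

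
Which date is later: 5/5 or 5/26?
5/26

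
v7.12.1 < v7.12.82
True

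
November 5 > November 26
False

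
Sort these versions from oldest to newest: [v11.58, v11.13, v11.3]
[v11.3, v11.13, v11.58]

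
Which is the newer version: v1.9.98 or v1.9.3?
v1.9.98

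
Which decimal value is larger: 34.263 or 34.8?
34.8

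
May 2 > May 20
False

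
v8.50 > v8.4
True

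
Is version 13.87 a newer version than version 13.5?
Yes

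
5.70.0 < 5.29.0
False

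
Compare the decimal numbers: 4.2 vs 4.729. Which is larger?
4.729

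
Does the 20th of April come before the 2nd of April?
No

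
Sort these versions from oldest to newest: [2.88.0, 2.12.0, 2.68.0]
[2.12.0, 2.68.0, 2.88.0]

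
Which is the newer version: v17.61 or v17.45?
v17.61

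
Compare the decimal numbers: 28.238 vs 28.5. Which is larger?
28.5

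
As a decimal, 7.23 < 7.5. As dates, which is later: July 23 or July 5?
July 23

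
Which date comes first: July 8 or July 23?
July 8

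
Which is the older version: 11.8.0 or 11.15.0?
11.8.0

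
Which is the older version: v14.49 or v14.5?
v14.5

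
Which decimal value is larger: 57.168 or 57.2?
57.2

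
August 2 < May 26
False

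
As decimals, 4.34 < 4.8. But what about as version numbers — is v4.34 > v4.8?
True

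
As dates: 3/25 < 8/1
True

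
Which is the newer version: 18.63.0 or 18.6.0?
18.63.0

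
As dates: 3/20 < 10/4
True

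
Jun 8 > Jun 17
False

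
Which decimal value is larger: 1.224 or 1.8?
1.8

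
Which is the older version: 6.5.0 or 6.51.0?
6.5.0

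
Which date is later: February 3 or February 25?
February 25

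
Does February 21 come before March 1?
Yes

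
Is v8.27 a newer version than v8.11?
Yes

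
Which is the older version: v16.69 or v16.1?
v16.1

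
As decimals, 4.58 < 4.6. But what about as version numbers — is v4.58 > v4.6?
True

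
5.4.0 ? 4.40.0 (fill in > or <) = >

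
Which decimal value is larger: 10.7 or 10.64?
10.7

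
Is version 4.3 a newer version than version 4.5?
No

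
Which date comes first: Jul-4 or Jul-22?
Jul-4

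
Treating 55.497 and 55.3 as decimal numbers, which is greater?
55.497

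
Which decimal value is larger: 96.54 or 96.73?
96.73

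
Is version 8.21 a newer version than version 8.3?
Yes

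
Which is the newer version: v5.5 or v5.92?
v5.92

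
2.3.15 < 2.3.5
False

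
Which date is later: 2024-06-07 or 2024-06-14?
2024-06-14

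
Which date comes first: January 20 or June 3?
January 20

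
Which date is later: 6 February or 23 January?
6 February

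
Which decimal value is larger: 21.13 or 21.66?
21.66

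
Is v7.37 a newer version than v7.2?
Yes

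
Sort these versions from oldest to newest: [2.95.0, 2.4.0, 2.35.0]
[2.4.0, 2.35.0, 2.95.0]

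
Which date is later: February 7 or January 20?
February 7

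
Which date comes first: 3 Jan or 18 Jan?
3 Jan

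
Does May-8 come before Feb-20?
No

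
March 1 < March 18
True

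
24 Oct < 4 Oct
False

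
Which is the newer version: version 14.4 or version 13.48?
version 14.4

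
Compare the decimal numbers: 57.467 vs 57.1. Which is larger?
57.467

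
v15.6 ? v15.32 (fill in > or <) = <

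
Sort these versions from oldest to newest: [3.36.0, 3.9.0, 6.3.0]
[3.9.0, 3.36.0, 6.3.0]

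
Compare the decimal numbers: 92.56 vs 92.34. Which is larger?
92.56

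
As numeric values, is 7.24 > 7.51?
False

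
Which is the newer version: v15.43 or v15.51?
v15.51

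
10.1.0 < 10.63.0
True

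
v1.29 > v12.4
False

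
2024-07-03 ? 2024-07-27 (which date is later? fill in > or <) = <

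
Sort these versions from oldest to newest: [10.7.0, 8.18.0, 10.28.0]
[8.18.0, 10.7.0, 10.28.0]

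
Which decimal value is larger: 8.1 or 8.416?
8.416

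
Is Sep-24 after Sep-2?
Yes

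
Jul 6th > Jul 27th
False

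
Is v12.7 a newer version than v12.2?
Yes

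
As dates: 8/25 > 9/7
False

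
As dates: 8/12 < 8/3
False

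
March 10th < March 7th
False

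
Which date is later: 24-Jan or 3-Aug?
3-Aug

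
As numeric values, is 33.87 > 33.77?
True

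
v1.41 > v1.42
False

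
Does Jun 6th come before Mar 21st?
No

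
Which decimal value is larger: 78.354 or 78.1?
78.354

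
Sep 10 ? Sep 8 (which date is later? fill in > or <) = >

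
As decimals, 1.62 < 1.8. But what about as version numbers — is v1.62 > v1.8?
True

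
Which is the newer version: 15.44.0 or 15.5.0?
15.44.0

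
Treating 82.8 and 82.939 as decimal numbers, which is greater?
82.939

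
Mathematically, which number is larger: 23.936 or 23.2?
23.936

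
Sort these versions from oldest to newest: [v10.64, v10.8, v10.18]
[v10.8, v10.18, v10.64]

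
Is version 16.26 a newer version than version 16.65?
No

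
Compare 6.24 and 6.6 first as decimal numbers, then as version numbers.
As decimals: 6.24 < 6.6. As versions: v6.24 > v6.6 (minor version 24 > 6).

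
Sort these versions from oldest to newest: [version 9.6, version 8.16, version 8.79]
[version 8.16, version 8.79, version 9.6]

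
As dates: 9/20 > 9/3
True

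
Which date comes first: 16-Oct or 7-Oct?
7-Oct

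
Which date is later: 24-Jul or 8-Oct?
8-Oct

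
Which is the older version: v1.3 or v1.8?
v1.3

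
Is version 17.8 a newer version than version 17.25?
No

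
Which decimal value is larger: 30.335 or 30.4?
30.4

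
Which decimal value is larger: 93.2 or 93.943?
93.943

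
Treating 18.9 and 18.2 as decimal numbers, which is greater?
18.9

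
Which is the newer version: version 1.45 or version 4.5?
version 4.5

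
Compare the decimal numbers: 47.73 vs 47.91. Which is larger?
47.91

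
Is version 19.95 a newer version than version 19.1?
Yes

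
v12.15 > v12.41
False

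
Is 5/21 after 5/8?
Yes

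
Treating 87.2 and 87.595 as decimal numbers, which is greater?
87.595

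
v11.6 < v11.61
True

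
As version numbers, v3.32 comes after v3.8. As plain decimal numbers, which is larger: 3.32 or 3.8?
3.8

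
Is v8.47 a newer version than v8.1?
Yes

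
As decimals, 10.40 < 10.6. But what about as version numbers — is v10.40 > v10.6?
True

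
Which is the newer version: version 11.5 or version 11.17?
version 11.17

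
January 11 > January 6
True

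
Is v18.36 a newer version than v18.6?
Yes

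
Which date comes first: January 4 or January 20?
January 4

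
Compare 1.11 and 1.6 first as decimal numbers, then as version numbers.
As decimals: 1.11 < 1.6. As versions: v1.11 > v1.6 (minor version 11 > 6).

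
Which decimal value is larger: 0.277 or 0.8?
0.8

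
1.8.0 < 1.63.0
True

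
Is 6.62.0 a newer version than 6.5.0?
Yes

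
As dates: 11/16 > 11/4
True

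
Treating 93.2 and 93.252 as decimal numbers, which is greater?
93.252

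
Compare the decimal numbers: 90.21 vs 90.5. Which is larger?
90.5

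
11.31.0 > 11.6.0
True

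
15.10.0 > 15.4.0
True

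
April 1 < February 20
False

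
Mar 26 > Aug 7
False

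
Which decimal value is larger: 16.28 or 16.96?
16.96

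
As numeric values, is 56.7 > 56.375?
True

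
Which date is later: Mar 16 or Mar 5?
Mar 16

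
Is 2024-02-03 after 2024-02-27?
No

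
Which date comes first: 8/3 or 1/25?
1/25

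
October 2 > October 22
False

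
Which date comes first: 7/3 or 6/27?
6/27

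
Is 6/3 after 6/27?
No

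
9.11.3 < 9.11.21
True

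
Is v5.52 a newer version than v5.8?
Yes. Version numbers are compared segment by segment as integers, not as decimals: minor version 52 > 8, so v5.52 > v5.8 (even though the decimal 5.52 < 5.8).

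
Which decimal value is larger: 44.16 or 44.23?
44.23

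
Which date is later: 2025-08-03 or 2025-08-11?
2025-08-11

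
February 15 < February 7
False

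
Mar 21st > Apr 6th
False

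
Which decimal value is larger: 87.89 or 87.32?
87.89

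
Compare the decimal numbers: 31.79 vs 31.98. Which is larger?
31.98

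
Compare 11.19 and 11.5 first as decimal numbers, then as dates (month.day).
As decimals: 11.19 < 11.5. As dates: 11/19 is later than 11/5 (day 19 > day 5).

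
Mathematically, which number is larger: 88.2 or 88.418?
88.418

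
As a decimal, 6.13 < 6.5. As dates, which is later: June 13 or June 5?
June 13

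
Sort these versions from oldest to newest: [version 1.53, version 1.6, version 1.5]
[version 1.5, version 1.6, version 1.53]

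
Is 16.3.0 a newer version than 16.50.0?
No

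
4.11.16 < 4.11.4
False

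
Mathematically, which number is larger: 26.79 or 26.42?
26.79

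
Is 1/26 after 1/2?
Yes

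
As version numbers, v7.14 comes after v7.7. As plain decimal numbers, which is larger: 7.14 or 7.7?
7.7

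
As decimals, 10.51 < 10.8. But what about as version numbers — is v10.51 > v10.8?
True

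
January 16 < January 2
False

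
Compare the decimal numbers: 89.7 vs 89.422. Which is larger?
89.7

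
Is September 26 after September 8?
Yes. Day 26 comes after day 8 in September — this is a date comparison, not a decimal one (the decimal 9.26 would be smaller than 9.8).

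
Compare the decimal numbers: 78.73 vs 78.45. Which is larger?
78.73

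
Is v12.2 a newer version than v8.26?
Yes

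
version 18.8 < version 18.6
False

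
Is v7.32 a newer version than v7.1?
Yes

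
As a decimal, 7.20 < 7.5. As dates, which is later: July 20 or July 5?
July 20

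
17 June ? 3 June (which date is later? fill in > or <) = >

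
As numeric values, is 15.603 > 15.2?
True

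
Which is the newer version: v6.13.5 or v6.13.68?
v6.13.68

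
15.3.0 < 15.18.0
True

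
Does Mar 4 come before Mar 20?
Yes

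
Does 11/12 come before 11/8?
No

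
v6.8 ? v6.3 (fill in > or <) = >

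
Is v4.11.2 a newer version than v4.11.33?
No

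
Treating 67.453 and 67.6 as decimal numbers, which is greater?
67.6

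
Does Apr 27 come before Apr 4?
No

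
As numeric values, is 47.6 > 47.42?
True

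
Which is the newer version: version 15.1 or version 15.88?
version 15.88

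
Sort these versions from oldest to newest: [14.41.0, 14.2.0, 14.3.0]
[14.2.0, 14.3.0, 14.41.0]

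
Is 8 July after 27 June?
Yes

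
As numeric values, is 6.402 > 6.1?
True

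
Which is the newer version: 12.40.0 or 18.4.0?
18.4.0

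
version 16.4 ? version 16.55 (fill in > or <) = <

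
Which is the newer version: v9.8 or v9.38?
v9.38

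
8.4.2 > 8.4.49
False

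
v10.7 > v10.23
False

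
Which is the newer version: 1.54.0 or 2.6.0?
2.6.0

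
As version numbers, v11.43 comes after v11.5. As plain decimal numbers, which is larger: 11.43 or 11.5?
11.5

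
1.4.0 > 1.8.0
False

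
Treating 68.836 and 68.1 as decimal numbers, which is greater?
68.836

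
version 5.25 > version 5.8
True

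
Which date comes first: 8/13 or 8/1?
8/1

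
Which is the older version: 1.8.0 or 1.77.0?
1.8.0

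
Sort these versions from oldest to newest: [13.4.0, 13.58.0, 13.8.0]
[13.4.0, 13.8.0, 13.58.0]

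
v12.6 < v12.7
True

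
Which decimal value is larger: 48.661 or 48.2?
48.661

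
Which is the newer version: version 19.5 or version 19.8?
version 19.8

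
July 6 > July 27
False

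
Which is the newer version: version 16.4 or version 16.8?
version 16.8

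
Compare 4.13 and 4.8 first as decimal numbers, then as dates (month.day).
As decimals: 4.13 < 4.8. As dates: 4/13 is later than 4/8 (day 13 > day 8).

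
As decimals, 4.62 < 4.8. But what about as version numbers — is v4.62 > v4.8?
True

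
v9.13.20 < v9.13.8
False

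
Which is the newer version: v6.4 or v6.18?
v6.18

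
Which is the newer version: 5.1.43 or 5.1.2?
5.1.43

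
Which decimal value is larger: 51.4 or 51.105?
51.4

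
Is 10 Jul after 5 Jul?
Yes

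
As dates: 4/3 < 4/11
True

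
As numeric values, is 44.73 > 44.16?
True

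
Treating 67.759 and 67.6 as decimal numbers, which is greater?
67.759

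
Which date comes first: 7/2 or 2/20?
2/20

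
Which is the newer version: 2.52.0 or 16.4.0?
16.4.0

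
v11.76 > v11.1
True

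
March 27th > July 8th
False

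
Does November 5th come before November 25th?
Yes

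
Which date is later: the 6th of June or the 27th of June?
the 27th of June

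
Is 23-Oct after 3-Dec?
No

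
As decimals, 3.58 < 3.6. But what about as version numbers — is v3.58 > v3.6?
True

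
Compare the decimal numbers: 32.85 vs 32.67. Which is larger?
32.85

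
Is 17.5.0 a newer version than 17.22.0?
No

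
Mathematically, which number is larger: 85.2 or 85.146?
85.2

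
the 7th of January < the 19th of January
True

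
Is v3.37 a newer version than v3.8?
Yes. Version numbers are compared segment by segment as integers, not as decimals: minor version 37 > 8, so v3.37 > v3.8 (even though the decimal 3.37 < 3.8).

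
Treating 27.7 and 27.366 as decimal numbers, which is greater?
27.7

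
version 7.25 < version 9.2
True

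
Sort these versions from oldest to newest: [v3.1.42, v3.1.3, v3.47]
[v3.1.3, v3.1.42, v3.47]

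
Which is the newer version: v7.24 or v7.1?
v7.24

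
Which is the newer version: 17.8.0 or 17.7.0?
17.8.0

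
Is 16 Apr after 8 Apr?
Yes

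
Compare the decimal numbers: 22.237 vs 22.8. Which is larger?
22.8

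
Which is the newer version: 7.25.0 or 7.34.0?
7.34.0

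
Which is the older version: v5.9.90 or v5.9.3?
v5.9.3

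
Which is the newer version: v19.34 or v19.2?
v19.34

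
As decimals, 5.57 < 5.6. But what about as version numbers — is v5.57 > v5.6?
True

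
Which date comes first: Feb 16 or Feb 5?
Feb 5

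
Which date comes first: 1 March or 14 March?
1 March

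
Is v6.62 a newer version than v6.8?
Yes. Version numbers are compared segment by segment as integers, not as decimals: minor version 62 > 8, so v6.62 > v6.8 (even though the decimal 6.62 < 6.8).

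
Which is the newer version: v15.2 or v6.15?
v15.2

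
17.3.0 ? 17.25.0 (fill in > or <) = <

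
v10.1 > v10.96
False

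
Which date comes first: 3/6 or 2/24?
2/24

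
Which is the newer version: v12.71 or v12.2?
v12.71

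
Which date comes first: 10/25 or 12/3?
10/25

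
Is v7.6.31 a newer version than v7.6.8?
Yes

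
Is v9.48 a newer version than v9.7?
Yes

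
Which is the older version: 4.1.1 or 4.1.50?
4.1.1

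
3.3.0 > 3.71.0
False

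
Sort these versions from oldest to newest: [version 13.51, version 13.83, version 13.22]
[version 13.22, version 13.51, version 13.83]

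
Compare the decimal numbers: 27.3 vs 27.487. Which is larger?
27.487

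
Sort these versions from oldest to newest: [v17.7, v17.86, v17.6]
[v17.6, v17.7, v17.86]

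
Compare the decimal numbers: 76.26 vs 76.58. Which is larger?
76.58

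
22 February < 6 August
True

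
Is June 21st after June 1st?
Yes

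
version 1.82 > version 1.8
True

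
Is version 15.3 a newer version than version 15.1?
Yes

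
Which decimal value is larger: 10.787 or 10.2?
10.787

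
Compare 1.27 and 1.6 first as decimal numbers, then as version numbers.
As decimals: 1.27 < 1.6. As versions: v1.27 > v1.6 (minor version 27 > 6).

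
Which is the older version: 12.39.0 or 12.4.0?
12.4.0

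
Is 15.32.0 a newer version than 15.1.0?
Yes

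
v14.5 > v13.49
True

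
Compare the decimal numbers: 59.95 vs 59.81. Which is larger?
59.95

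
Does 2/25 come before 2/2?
No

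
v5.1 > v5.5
False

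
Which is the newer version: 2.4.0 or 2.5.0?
2.5.0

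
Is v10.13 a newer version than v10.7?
Yes. Version numbers are compared segment by segment as integers, not as decimals: minor version 13 > 7, so v10.13 > v10.7 (even though the decimal 10.13 < 10.7).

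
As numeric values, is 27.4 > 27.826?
False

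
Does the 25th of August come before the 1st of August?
No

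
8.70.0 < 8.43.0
False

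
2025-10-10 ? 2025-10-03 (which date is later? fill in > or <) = >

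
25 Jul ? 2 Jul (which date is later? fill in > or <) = >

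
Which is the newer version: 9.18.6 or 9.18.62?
9.18.62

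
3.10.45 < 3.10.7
False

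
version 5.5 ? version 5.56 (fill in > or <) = <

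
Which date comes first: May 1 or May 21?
May 1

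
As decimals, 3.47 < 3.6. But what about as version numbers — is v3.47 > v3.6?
True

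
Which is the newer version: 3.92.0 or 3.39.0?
3.92.0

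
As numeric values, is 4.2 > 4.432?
False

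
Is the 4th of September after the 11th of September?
No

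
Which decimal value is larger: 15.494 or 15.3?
15.494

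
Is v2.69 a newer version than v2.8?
Yes. Version numbers are compared segment by segment as integers, not as decimals: minor version 69 > 8, so v2.69 > v2.8 (even though the decimal 2.69 < 2.8).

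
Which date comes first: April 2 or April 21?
April 2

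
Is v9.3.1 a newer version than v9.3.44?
No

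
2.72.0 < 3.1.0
True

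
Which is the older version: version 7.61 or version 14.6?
version 7.61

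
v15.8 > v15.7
True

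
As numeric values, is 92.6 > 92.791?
False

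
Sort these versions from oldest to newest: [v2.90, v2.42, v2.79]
[v2.42, v2.79, v2.90]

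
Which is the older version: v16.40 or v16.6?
v16.6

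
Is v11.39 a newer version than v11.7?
Yes. Version numbers are compared segment by segment as integers, not as decimals: minor version 39 > 7, so v11.39 > v11.7 (even though the decimal 11.39 < 11.7).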